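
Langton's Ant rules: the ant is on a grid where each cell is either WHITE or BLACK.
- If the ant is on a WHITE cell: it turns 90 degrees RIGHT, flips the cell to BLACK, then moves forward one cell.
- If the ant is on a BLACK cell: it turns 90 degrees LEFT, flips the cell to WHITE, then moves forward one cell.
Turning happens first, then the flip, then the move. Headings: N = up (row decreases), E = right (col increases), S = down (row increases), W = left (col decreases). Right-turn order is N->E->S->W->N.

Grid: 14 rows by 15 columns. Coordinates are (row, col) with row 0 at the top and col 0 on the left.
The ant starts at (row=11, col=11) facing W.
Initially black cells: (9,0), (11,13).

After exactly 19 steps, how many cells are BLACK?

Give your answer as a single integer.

Answer: 9

Derivation:
Step 1: on WHITE (11,11): turn R to N, flip to black, move to (10,11). |black|=3
Step 2: on WHITE (10,11): turn R to E, flip to black, move to (10,12). |black|=4
Step 3: on WHITE (10,12): turn R to S, flip to black, move to (11,12). |black|=5
Step 4: on WHITE (11,12): turn R to W, flip to black, move to (11,11). |black|=6
Step 5: on BLACK (11,11): turn L to S, flip to white, move to (12,11). |black|=5
Step 6: on WHITE (12,11): turn R to W, flip to black, move to (12,10). |black|=6
Step 7: on WHITE (12,10): turn R to N, flip to black, move to (11,10). |black|=7
Step 8: on WHITE (11,10): turn R to E, flip to black, move to (11,11). |black|=8
Step 9: on WHITE (11,11): turn R to S, flip to black, move to (12,11). |black|=9
Step 10: on BLACK (12,11): turn L to E, flip to white, move to (12,12). |black|=8
Step 11: on WHITE (12,12): turn R to S, flip to black, move to (13,12). |black|=9
Step 12: on WHITE (13,12): turn R to W, flip to black, move to (13,11). |black|=10
Step 13: on WHITE (13,11): turn R to N, flip to black, move to (12,11). |black|=11
Step 14: on WHITE (12,11): turn R to E, flip to black, move to (12,12). |black|=12
Step 15: on BLACK (12,12): turn L to N, flip to white, move to (11,12). |black|=11
Step 16: on BLACK (11,12): turn L to W, flip to white, move to (11,11). |black|=10
Step 17: on BLACK (11,11): turn L to S, flip to white, move to (12,11). |black|=9
Step 18: on BLACK (12,11): turn L to E, flip to white, move to (12,12). |black|=8
Step 19: on WHITE (12,12): turn R to S, flip to black, move to (13,12). |black|=9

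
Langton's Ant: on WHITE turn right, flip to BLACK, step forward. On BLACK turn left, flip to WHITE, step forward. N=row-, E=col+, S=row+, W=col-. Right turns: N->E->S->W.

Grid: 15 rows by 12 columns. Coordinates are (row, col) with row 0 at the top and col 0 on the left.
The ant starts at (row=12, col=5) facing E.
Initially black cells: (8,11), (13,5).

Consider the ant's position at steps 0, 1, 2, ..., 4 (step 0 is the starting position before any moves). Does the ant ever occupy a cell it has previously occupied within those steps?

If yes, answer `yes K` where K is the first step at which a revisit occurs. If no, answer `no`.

Answer: no

Derivation:
Step 1: on WHITE (12,5): turn R to S, flip to black, move to (13,5). |black|=3 — new cell
Step 2: on BLACK (13,5): turn L to E, flip to white, move to (13,6). |black|=2 — new cell
Step 3: on WHITE (13,6): turn R to S, flip to black, move to (14,6). |black|=3 — new cell
Step 4: on WHITE (14,6): turn R to W, flip to black, move to (14,5). |black|=4 — new cell
No revisit within 4 steps.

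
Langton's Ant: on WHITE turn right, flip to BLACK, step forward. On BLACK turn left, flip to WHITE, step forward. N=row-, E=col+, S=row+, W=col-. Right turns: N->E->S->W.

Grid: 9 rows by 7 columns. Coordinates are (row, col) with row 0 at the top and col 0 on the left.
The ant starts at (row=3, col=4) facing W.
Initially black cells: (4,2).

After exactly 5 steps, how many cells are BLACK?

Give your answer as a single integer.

Answer: 4

Derivation:
Step 1: on WHITE (3,4): turn R to N, flip to black, move to (2,4). |black|=2
Step 2: on WHITE (2,4): turn R to E, flip to black, move to (2,5). |black|=3
Step 3: on WHITE (2,5): turn R to S, flip to black, move to (3,5). |black|=4
Step 4: on WHITE (3,5): turn R to W, flip to black, move to (3,4). |black|=5
Step 5: on BLACK (3,4): turn L to S, flip to white, move to (4,4). |black|=4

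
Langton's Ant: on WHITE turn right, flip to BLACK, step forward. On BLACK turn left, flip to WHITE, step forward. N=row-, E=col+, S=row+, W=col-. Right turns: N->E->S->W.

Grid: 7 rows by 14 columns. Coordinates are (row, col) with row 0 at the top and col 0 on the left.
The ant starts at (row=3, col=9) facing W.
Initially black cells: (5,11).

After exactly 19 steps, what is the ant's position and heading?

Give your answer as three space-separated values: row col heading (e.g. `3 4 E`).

Step 1: on WHITE (3,9): turn R to N, flip to black, move to (2,9). |black|=2
Step 2: on WHITE (2,9): turn R to E, flip to black, move to (2,10). |black|=3
Step 3: on WHITE (2,10): turn R to S, flip to black, move to (3,10). |black|=4
Step 4: on WHITE (3,10): turn R to W, flip to black, move to (3,9). |black|=5
Step 5: on BLACK (3,9): turn L to S, flip to white, move to (4,9). |black|=4
Step 6: on WHITE (4,9): turn R to W, flip to black, move to (4,8). |black|=5
Step 7: on WHITE (4,8): turn R to N, flip to black, move to (3,8). |black|=6
Step 8: on WHITE (3,8): turn R to E, flip to black, move to (3,9). |black|=7
Step 9: on WHITE (3,9): turn R to S, flip to black, move to (4,9). |black|=8
Step 10: on BLACK (4,9): turn L to E, flip to white, move to (4,10). |black|=7
Step 11: on WHITE (4,10): turn R to S, flip to black, move to (5,10). |black|=8
Step 12: on WHITE (5,10): turn R to W, flip to black, move to (5,9). |black|=9
Step 13: on WHITE (5,9): turn R to N, flip to black, move to (4,9). |black|=10
Step 14: on WHITE (4,9): turn R to E, flip to black, move to (4,10). |black|=11
Step 15: on BLACK (4,10): turn L to N, flip to white, move to (3,10). |black|=10
Step 16: on BLACK (3,10): turn L to W, flip to white, move to (3,9). |black|=9
Step 17: on BLACK (3,9): turn L to S, flip to white, move to (4,9). |black|=8
Step 18: on BLACK (4,9): turn L to E, flip to white, move to (4,10). |black|=7
Step 19: on WHITE (4,10): turn R to S, flip to black, move to (5,10). |black|=8

Answer: 5 10 S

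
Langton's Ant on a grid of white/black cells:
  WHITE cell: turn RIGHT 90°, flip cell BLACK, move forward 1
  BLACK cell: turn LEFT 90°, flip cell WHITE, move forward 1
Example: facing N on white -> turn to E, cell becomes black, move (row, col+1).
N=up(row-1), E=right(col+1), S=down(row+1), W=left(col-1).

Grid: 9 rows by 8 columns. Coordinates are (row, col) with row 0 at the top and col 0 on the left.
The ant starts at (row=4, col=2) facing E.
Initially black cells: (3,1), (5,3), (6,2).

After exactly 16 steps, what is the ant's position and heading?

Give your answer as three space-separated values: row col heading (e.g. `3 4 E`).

Answer: 2 4 E

Derivation:
Step 1: on WHITE (4,2): turn R to S, flip to black, move to (5,2). |black|=4
Step 2: on WHITE (5,2): turn R to W, flip to black, move to (5,1). |black|=5
Step 3: on WHITE (5,1): turn R to N, flip to black, move to (4,1). |black|=6
Step 4: on WHITE (4,1): turn R to E, flip to black, move to (4,2). |black|=7
Step 5: on BLACK (4,2): turn L to N, flip to white, move to (3,2). |black|=6
Step 6: on WHITE (3,2): turn R to E, flip to black, move to (3,3). |black|=7
Step 7: on WHITE (3,3): turn R to S, flip to black, move to (4,3). |black|=8
Step 8: on WHITE (4,3): turn R to W, flip to black, move to (4,2). |black|=9
Step 9: on WHITE (4,2): turn R to N, flip to black, move to (3,2). |black|=10
Step 10: on BLACK (3,2): turn L to W, flip to white, move to (3,1). |black|=9
Step 11: on BLACK (3,1): turn L to S, flip to white, move to (4,1). |black|=8
Step 12: on BLACK (4,1): turn L to E, flip to white, move to (4,2). |black|=7
Step 13: on BLACK (4,2): turn L to N, flip to white, move to (3,2). |black|=6
Step 14: on WHITE (3,2): turn R to E, flip to black, move to (3,3). |black|=7
Step 15: on BLACK (3,3): turn L to N, flip to white, move to (2,3). |black|=6
Step 16: on WHITE (2,3): turn R to E, flip to black, move to (2,4). |black|=7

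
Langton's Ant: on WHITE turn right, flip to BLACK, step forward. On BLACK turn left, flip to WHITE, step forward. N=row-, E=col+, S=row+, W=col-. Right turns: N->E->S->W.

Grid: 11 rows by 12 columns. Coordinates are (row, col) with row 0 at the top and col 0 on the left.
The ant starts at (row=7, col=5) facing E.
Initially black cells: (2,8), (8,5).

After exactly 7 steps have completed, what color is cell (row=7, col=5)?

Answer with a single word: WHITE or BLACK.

Answer: BLACK

Derivation:
Step 1: on WHITE (7,5): turn R to S, flip to black, move to (8,5). |black|=3
Step 2: on BLACK (8,5): turn L to E, flip to white, move to (8,6). |black|=2
Step 3: on WHITE (8,6): turn R to S, flip to black, move to (9,6). |black|=3
Step 4: on WHITE (9,6): turn R to W, flip to black, move to (9,5). |black|=4
Step 5: on WHITE (9,5): turn R to N, flip to black, move to (8,5). |black|=5
Step 6: on WHITE (8,5): turn R to E, flip to black, move to (8,6). |black|=6
Step 7: on BLACK (8,6): turn L to N, flip to white, move to (7,6). |black|=5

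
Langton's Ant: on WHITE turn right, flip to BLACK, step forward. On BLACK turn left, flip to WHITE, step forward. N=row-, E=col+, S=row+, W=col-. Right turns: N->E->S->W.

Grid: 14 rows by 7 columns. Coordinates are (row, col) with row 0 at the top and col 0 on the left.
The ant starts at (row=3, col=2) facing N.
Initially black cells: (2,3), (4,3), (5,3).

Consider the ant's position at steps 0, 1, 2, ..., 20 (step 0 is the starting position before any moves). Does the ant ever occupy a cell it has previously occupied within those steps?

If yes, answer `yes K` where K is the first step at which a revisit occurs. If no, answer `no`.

Answer: yes 9

Derivation:
Step 1: on WHITE (3,2): turn R to E, flip to black, move to (3,3). |black|=4 — new cell
Step 2: on WHITE (3,3): turn R to S, flip to black, move to (4,3). |black|=5 — new cell
Step 3: on BLACK (4,3): turn L to E, flip to white, move to (4,4). |black|=4 — new cell
Step 4: on WHITE (4,4): turn R to S, flip to black, move to (5,4). |black|=5 — new cell
Step 5: on WHITE (5,4): turn R to W, flip to black, move to (5,3). |black|=6 — new cell
Step 6: on BLACK (5,3): turn L to S, flip to white, move to (6,3). |black|=5 — new cell
Step 7: on WHITE (6,3): turn R to W, flip to black, move to (6,2). |black|=6 — new cell
Step 8: on WHITE (6,2): turn R to N, flip to black, move to (5,2). |black|=7 — new cell
Step 9: on WHITE (5,2): turn R to E, flip to black, move to (5,3). |black|=8 — REVISIT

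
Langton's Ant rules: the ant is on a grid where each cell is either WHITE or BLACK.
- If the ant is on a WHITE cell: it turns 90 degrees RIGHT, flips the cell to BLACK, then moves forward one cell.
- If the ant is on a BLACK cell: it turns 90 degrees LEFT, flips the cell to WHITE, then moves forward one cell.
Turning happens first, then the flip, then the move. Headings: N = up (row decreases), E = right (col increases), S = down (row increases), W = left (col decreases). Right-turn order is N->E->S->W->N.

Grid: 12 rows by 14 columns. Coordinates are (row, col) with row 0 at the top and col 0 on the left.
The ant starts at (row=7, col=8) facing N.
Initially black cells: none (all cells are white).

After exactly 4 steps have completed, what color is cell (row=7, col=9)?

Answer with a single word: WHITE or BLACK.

Step 1: on WHITE (7,8): turn R to E, flip to black, move to (7,9). |black|=1
Step 2: on WHITE (7,9): turn R to S, flip to black, move to (8,9). |black|=2
Step 3: on WHITE (8,9): turn R to W, flip to black, move to (8,8). |black|=3
Step 4: on WHITE (8,8): turn R to N, flip to black, move to (7,8). |black|=4

Answer: BLACK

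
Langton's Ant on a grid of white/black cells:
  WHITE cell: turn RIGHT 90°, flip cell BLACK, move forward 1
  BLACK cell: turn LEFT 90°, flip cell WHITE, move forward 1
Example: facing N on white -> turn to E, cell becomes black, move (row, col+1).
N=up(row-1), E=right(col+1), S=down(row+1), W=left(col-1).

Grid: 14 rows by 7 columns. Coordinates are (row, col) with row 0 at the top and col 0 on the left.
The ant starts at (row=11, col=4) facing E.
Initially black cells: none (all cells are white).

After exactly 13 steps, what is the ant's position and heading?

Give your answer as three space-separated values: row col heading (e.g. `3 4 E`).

Step 1: on WHITE (11,4): turn R to S, flip to black, move to (12,4). |black|=1
Step 2: on WHITE (12,4): turn R to W, flip to black, move to (12,3). |black|=2
Step 3: on WHITE (12,3): turn R to N, flip to black, move to (11,3). |black|=3
Step 4: on WHITE (11,3): turn R to E, flip to black, move to (11,4). |black|=4
Step 5: on BLACK (11,4): turn L to N, flip to white, move to (10,4). |black|=3
Step 6: on WHITE (10,4): turn R to E, flip to black, move to (10,5). |black|=4
Step 7: on WHITE (10,5): turn R to S, flip to black, move to (11,5). |black|=5
Step 8: on WHITE (11,5): turn R to W, flip to black, move to (11,4). |black|=6
Step 9: on WHITE (11,4): turn R to N, flip to black, move to (10,4). |black|=7
Step 10: on BLACK (10,4): turn L to W, flip to white, move to (10,3). |black|=6
Step 11: on WHITE (10,3): turn R to N, flip to black, move to (9,3). |black|=7
Step 12: on WHITE (9,3): turn R to E, flip to black, move to (9,4). |black|=8
Step 13: on WHITE (9,4): turn R to S, flip to black, move to (10,4). |black|=9

Answer: 10 4 S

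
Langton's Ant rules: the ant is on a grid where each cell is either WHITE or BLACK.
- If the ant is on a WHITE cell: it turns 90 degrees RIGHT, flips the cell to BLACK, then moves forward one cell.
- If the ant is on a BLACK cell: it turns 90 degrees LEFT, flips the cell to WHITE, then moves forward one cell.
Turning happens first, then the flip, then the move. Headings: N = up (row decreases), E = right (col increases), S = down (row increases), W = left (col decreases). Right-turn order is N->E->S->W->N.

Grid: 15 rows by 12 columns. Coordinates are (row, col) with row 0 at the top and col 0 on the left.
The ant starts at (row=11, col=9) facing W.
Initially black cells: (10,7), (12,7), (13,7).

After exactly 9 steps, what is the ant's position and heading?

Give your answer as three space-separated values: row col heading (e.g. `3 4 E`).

Step 1: on WHITE (11,9): turn R to N, flip to black, move to (10,9). |black|=4
Step 2: on WHITE (10,9): turn R to E, flip to black, move to (10,10). |black|=5
Step 3: on WHITE (10,10): turn R to S, flip to black, move to (11,10). |black|=6
Step 4: on WHITE (11,10): turn R to W, flip to black, move to (11,9). |black|=7
Step 5: on BLACK (11,9): turn L to S, flip to white, move to (12,9). |black|=6
Step 6: on WHITE (12,9): turn R to W, flip to black, move to (12,8). |black|=7
Step 7: on WHITE (12,8): turn R to N, flip to black, move to (11,8). |black|=8
Step 8: on WHITE (11,8): turn R to E, flip to black, move to (11,9). |black|=9
Step 9: on WHITE (11,9): turn R to S, flip to black, move to (12,9). |black|=10

Answer: 12 9 S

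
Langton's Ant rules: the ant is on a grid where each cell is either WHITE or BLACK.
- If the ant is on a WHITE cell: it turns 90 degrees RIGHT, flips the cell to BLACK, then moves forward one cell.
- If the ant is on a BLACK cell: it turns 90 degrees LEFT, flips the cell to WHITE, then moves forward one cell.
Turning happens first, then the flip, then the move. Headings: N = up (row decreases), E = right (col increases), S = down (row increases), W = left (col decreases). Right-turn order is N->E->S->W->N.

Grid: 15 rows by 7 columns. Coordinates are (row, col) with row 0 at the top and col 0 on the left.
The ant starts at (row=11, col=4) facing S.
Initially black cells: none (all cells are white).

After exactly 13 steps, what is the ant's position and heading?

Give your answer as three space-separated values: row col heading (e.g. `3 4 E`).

Step 1: on WHITE (11,4): turn R to W, flip to black, move to (11,3). |black|=1
Step 2: on WHITE (11,3): turn R to N, flip to black, move to (10,3). |black|=2
Step 3: on WHITE (10,3): turn R to E, flip to black, move to (10,4). |black|=3
Step 4: on WHITE (10,4): turn R to S, flip to black, move to (11,4). |black|=4
Step 5: on BLACK (11,4): turn L to E, flip to white, move to (11,5). |black|=3
Step 6: on WHITE (11,5): turn R to S, flip to black, move to (12,5). |black|=4
Step 7: on WHITE (12,5): turn R to W, flip to black, move to (12,4). |black|=5
Step 8: on WHITE (12,4): turn R to N, flip to black, move to (11,4). |black|=6
Step 9: on WHITE (11,4): turn R to E, flip to black, move to (11,5). |black|=7
Step 10: on BLACK (11,5): turn L to N, flip to white, move to (10,5). |black|=6
Step 11: on WHITE (10,5): turn R to E, flip to black, move to (10,6). |black|=7
Step 12: on WHITE (10,6): turn R to S, flip to black, move to (11,6). |black|=8
Step 13: on WHITE (11,6): turn R to W, flip to black, move to (11,5). |black|=9

Answer: 11 5 W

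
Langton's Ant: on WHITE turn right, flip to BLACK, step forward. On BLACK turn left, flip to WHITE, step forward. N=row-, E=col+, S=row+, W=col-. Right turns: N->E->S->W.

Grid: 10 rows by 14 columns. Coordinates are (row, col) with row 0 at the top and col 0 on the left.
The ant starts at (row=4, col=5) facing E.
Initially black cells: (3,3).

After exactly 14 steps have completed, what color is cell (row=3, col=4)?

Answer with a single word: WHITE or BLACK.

Step 1: on WHITE (4,5): turn R to S, flip to black, move to (5,5). |black|=2
Step 2: on WHITE (5,5): turn R to W, flip to black, move to (5,4). |black|=3
Step 3: on WHITE (5,4): turn R to N, flip to black, move to (4,4). |black|=4
Step 4: on WHITE (4,4): turn R to E, flip to black, move to (4,5). |black|=5
Step 5: on BLACK (4,5): turn L to N, flip to white, move to (3,5). |black|=4
Step 6: on WHITE (3,5): turn R to E, flip to black, move to (3,6). |black|=5
Step 7: on WHITE (3,6): turn R to S, flip to black, move to (4,6). |black|=6
Step 8: on WHITE (4,6): turn R to W, flip to black, move to (4,5). |black|=7
Step 9: on WHITE (4,5): turn R to N, flip to black, move to (3,5). |black|=8
Step 10: on BLACK (3,5): turn L to W, flip to white, move to (3,4). |black|=7
Step 11: on WHITE (3,4): turn R to N, flip to black, move to (2,4). |black|=8
Step 12: on WHITE (2,4): turn R to E, flip to black, move to (2,5). |black|=9
Step 13: on WHITE (2,5): turn R to S, flip to black, move to (3,5). |black|=10
Step 14: on WHITE (3,5): turn R to W, flip to black, move to (3,4). |black|=11

Answer: BLACK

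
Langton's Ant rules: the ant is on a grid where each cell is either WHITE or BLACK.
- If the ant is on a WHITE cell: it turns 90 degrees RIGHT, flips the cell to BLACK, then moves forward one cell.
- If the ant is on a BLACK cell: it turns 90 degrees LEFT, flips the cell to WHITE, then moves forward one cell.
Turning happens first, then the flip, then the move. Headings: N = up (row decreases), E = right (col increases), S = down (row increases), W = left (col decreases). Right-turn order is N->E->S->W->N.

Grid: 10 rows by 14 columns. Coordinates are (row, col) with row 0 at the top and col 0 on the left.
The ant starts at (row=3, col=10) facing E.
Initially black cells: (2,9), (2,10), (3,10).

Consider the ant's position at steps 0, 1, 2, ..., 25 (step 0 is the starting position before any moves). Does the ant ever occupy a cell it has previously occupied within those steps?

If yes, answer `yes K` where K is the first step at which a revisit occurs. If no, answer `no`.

Answer: yes 6

Derivation:
Step 1: on BLACK (3,10): turn L to N, flip to white, move to (2,10). |black|=2 — new cell
Step 2: on BLACK (2,10): turn L to W, flip to white, move to (2,9). |black|=1 — new cell
Step 3: on BLACK (2,9): turn L to S, flip to white, move to (3,9). |black|=0 — new cell
Step 4: on WHITE (3,9): turn R to W, flip to black, move to (3,8). |black|=1 — new cell
Step 5: on WHITE (3,8): turn R to N, flip to black, move to (2,8). |black|=2 — new cell
Step 6: on WHITE (2,8): turn R to E, flip to black, move to (2,9). |black|=3 — REVISIT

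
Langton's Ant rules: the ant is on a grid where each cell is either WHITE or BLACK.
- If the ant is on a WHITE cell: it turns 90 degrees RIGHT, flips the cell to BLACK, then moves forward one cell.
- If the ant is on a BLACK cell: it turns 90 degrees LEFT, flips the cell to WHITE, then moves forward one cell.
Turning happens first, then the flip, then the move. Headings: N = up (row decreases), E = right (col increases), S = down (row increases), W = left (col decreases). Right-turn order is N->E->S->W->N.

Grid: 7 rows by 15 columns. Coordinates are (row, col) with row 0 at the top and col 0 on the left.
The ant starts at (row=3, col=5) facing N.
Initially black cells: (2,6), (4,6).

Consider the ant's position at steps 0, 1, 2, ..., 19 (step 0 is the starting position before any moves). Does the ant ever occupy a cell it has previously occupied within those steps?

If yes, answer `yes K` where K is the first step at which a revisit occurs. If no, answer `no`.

Answer: yes 6

Derivation:
Step 1: on WHITE (3,5): turn R to E, flip to black, move to (3,6). |black|=3 — new cell
Step 2: on WHITE (3,6): turn R to S, flip to black, move to (4,6). |black|=4 — new cell
Step 3: on BLACK (4,6): turn L to E, flip to white, move to (4,7). |black|=3 — new cell
Step 4: on WHITE (4,7): turn R to S, flip to black, move to (5,7). |black|=4 — new cell
Step 5: on WHITE (5,7): turn R to W, flip to black, move to (5,6). |black|=5 — new cell
Step 6: on WHITE (5,6): turn R to N, flip to black, move to (4,6). |black|=6 — REVISIT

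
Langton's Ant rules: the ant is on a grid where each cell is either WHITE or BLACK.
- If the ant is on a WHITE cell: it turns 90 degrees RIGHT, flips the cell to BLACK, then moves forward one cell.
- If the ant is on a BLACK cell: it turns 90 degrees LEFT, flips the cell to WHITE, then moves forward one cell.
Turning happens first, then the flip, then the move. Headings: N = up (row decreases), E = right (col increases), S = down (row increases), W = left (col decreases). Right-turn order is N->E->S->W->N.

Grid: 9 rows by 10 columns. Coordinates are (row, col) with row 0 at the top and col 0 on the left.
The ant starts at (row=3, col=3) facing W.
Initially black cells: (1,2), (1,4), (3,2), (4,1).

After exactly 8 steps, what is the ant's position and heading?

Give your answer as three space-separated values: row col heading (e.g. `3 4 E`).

Step 1: on WHITE (3,3): turn R to N, flip to black, move to (2,3). |black|=5
Step 2: on WHITE (2,3): turn R to E, flip to black, move to (2,4). |black|=6
Step 3: on WHITE (2,4): turn R to S, flip to black, move to (3,4). |black|=7
Step 4: on WHITE (3,4): turn R to W, flip to black, move to (3,3). |black|=8
Step 5: on BLACK (3,3): turn L to S, flip to white, move to (4,3). |black|=7
Step 6: on WHITE (4,3): turn R to W, flip to black, move to (4,2). |black|=8
Step 7: on WHITE (4,2): turn R to N, flip to black, move to (3,2). |black|=9
Step 8: on BLACK (3,2): turn L to W, flip to white, move to (3,1). |black|=8

Answer: 3 1 W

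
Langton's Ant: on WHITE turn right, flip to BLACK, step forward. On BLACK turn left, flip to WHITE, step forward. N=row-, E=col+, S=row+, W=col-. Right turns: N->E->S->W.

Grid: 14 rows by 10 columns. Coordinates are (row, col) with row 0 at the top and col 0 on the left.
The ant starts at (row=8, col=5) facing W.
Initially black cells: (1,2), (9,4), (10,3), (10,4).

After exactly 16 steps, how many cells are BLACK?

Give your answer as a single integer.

Answer: 10

Derivation:
Step 1: on WHITE (8,5): turn R to N, flip to black, move to (7,5). |black|=5
Step 2: on WHITE (7,5): turn R to E, flip to black, move to (7,6). |black|=6
Step 3: on WHITE (7,6): turn R to S, flip to black, move to (8,6). |black|=7
Step 4: on WHITE (8,6): turn R to W, flip to black, move to (8,5). |black|=8
Step 5: on BLACK (8,5): turn L to S, flip to white, move to (9,5). |black|=7
Step 6: on WHITE (9,5): turn R to W, flip to black, move to (9,4). |black|=8
Step 7: on BLACK (9,4): turn L to S, flip to white, move to (10,4). |black|=7
Step 8: on BLACK (10,4): turn L to E, flip to white, move to (10,5). |black|=6
Step 9: on WHITE (10,5): turn R to S, flip to black, move to (11,5). |black|=7
Step 10: on WHITE (11,5): turn R to W, flip to black, move to (11,4). |black|=8
Step 11: on WHITE (11,4): turn R to N, flip to black, move to (10,4). |black|=9
Step 12: on WHITE (10,4): turn R to E, flip to black, move to (10,5). |black|=10
Step 13: on BLACK (10,5): turn L to N, flip to white, move to (9,5). |black|=9
Step 14: on BLACK (9,5): turn L to W, flip to white, move to (9,4). |black|=8
Step 15: on WHITE (9,4): turn R to N, flip to black, move to (8,4). |black|=9
Step 16: on WHITE (8,4): turn R to E, flip to black, move to (8,5). |black|=10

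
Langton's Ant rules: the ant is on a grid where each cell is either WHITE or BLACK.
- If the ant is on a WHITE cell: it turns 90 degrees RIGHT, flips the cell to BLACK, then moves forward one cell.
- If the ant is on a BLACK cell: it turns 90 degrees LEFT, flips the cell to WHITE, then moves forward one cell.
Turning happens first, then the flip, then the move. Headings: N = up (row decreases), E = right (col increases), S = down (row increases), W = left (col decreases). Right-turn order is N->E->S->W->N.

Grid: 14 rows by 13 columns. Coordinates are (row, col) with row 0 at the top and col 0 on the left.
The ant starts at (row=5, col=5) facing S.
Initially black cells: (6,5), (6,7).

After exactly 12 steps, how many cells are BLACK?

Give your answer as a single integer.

Step 1: on WHITE (5,5): turn R to W, flip to black, move to (5,4). |black|=3
Step 2: on WHITE (5,4): turn R to N, flip to black, move to (4,4). |black|=4
Step 3: on WHITE (4,4): turn R to E, flip to black, move to (4,5). |black|=5
Step 4: on WHITE (4,5): turn R to S, flip to black, move to (5,5). |black|=6
Step 5: on BLACK (5,5): turn L to E, flip to white, move to (5,6). |black|=5
Step 6: on WHITE (5,6): turn R to S, flip to black, move to (6,6). |black|=6
Step 7: on WHITE (6,6): turn R to W, flip to black, move to (6,5). |black|=7
Step 8: on BLACK (6,5): turn L to S, flip to white, move to (7,5). |black|=6
Step 9: on WHITE (7,5): turn R to W, flip to black, move to (7,4). |black|=7
Step 10: on WHITE (7,4): turn R to N, flip to black, move to (6,4). |black|=8
Step 11: on WHITE (6,4): turn R to E, flip to black, move to (6,5). |black|=9
Step 12: on WHITE (6,5): turn R to S, flip to black, move to (7,5). |black|=10

Answer: 10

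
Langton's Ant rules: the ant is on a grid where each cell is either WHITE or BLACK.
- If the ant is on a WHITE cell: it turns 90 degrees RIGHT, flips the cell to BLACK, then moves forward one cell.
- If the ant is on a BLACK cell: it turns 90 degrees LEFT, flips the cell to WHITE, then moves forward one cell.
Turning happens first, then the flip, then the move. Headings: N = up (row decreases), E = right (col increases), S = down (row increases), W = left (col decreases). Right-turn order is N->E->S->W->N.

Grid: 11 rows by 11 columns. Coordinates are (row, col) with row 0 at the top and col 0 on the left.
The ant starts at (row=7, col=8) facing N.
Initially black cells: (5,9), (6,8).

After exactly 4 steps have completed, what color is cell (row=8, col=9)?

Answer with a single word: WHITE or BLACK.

Answer: BLACK

Derivation:
Step 1: on WHITE (7,8): turn R to E, flip to black, move to (7,9). |black|=3
Step 2: on WHITE (7,9): turn R to S, flip to black, move to (8,9). |black|=4
Step 3: on WHITE (8,9): turn R to W, flip to black, move to (8,8). |black|=5
Step 4: on WHITE (8,8): turn R to N, flip to black, move to (7,8). |black|=6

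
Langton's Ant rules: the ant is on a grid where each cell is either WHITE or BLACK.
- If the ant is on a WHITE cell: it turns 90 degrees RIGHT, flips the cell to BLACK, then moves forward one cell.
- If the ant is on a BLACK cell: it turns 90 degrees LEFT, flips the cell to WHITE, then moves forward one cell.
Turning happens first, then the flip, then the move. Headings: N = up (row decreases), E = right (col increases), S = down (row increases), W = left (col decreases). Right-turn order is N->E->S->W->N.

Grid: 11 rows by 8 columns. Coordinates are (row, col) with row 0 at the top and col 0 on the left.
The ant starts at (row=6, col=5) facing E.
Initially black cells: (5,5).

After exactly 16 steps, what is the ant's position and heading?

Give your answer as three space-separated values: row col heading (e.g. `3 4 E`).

Step 1: on WHITE (6,5): turn R to S, flip to black, move to (7,5). |black|=2
Step 2: on WHITE (7,5): turn R to W, flip to black, move to (7,4). |black|=3
Step 3: on WHITE (7,4): turn R to N, flip to black, move to (6,4). |black|=4
Step 4: on WHITE (6,4): turn R to E, flip to black, move to (6,5). |black|=5
Step 5: on BLACK (6,5): turn L to N, flip to white, move to (5,5). |black|=4
Step 6: on BLACK (5,5): turn L to W, flip to white, move to (5,4). |black|=3
Step 7: on WHITE (5,4): turn R to N, flip to black, move to (4,4). |black|=4
Step 8: on WHITE (4,4): turn R to E, flip to black, move to (4,5). |black|=5
Step 9: on WHITE (4,5): turn R to S, flip to black, move to (5,5). |black|=6
Step 10: on WHITE (5,5): turn R to W, flip to black, move to (5,4). |black|=7
Step 11: on BLACK (5,4): turn L to S, flip to white, move to (6,4). |black|=6
Step 12: on BLACK (6,4): turn L to E, flip to white, move to (6,5). |black|=5
Step 13: on WHITE (6,5): turn R to S, flip to black, move to (7,5). |black|=6
Step 14: on BLACK (7,5): turn L to E, flip to white, move to (7,6). |black|=5
Step 15: on WHITE (7,6): turn R to S, flip to black, move to (8,6). |black|=6
Step 16: on WHITE (8,6): turn R to W, flip to black, move to (8,5). |black|=7

Answer: 8 5 W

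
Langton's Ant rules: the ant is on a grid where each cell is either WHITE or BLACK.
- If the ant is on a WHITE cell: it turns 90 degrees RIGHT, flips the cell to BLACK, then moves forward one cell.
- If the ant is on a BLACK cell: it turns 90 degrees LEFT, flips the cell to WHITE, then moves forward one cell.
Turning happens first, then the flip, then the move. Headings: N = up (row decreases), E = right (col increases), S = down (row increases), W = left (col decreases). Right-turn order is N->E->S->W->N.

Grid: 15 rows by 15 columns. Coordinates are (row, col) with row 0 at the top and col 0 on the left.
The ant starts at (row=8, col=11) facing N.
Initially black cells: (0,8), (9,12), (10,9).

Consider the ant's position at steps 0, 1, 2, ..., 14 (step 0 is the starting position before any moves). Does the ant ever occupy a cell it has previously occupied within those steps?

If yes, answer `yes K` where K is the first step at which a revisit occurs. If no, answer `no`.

Step 1: on WHITE (8,11): turn R to E, flip to black, move to (8,12). |black|=4 — new cell
Step 2: on WHITE (8,12): turn R to S, flip to black, move to (9,12). |black|=5 — new cell
Step 3: on BLACK (9,12): turn L to E, flip to white, move to (9,13). |black|=4 — new cell
Step 4: on WHITE (9,13): turn R to S, flip to black, move to (10,13). |black|=5 — new cell
Step 5: on WHITE (10,13): turn R to W, flip to black, move to (10,12). |black|=6 — new cell
Step 6: on WHITE (10,12): turn R to N, flip to black, move to (9,12). |black|=7 — REVISIT

Answer: yes 6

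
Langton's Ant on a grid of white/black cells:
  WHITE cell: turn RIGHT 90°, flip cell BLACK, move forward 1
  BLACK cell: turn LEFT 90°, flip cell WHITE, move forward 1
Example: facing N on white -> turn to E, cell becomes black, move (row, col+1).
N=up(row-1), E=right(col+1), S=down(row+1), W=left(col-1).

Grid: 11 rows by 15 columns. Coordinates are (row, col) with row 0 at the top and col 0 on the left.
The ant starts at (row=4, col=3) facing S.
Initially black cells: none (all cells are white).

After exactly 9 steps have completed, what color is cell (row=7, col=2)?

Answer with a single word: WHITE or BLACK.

Answer: WHITE

Derivation:
Step 1: on WHITE (4,3): turn R to W, flip to black, move to (4,2). |black|=1
Step 2: on WHITE (4,2): turn R to N, flip to black, move to (3,2). |black|=2
Step 3: on WHITE (3,2): turn R to E, flip to black, move to (3,3). |black|=3
Step 4: on WHITE (3,3): turn R to S, flip to black, move to (4,3). |black|=4
Step 5: on BLACK (4,3): turn L to E, flip to white, move to (4,4). |black|=3
Step 6: on WHITE (4,4): turn R to S, flip to black, move to (5,4). |black|=4
Step 7: on WHITE (5,4): turn R to W, flip to black, move to (5,3). |black|=5
Step 8: on WHITE (5,3): turn R to N, flip to black, move to (4,3). |black|=6
Step 9: on WHITE (4,3): turn R to E, flip to black, move to (4,4). |black|=7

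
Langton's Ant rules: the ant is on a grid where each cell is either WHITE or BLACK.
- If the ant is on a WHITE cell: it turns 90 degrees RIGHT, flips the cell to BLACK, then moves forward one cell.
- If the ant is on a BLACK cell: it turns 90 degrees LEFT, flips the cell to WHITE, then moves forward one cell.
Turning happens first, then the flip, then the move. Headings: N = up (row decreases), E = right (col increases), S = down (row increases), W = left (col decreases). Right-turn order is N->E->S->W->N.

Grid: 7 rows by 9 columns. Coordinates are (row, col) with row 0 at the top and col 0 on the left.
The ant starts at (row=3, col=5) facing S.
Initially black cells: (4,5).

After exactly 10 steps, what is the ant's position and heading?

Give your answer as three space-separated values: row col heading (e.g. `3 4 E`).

Step 1: on WHITE (3,5): turn R to W, flip to black, move to (3,4). |black|=2
Step 2: on WHITE (3,4): turn R to N, flip to black, move to (2,4). |black|=3
Step 3: on WHITE (2,4): turn R to E, flip to black, move to (2,5). |black|=4
Step 4: on WHITE (2,5): turn R to S, flip to black, move to (3,5). |black|=5
Step 5: on BLACK (3,5): turn L to E, flip to white, move to (3,6). |black|=4
Step 6: on WHITE (3,6): turn R to S, flip to black, move to (4,6). |black|=5
Step 7: on WHITE (4,6): turn R to W, flip to black, move to (4,5). |black|=6
Step 8: on BLACK (4,5): turn L to S, flip to white, move to (5,5). |black|=5
Step 9: on WHITE (5,5): turn R to W, flip to black, move to (5,4). |black|=6
Step 10: on WHITE (5,4): turn R to N, flip to black, move to (4,4). |black|=7

Answer: 4 4 N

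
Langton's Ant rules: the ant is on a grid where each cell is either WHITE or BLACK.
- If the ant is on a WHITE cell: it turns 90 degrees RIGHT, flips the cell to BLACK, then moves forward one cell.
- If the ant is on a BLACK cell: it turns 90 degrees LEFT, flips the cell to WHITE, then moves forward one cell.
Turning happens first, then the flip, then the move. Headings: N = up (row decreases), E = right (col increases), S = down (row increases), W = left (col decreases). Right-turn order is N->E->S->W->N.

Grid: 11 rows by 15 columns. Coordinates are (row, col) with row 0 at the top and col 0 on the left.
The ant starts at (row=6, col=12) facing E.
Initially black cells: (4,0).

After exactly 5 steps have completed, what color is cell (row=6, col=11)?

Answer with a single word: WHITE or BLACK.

Answer: BLACK

Derivation:
Step 1: on WHITE (6,12): turn R to S, flip to black, move to (7,12). |black|=2
Step 2: on WHITE (7,12): turn R to W, flip to black, move to (7,11). |black|=3
Step 3: on WHITE (7,11): turn R to N, flip to black, move to (6,11). |black|=4
Step 4: on WHITE (6,11): turn R to E, flip to black, move to (6,12). |black|=5
Step 5: on BLACK (6,12): turn L to N, flip to white, move to (5,12). |black|=4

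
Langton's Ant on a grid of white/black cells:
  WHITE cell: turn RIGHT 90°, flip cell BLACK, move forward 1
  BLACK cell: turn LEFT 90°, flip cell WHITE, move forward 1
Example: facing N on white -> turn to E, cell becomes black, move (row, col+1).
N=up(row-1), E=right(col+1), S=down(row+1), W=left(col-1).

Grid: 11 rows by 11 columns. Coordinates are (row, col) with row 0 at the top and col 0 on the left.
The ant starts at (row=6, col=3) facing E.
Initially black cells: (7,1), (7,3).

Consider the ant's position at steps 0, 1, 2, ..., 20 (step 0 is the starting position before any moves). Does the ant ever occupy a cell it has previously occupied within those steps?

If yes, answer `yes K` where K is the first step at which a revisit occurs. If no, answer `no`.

Answer: yes 5

Derivation:
Step 1: on WHITE (6,3): turn R to S, flip to black, move to (7,3). |black|=3 — new cell
Step 2: on BLACK (7,3): turn L to E, flip to white, move to (7,4). |black|=2 — new cell
Step 3: on WHITE (7,4): turn R to S, flip to black, move to (8,4). |black|=3 — new cell
Step 4: on WHITE (8,4): turn R to W, flip to black, move to (8,3). |black|=4 — new cell
Step 5: on WHITE (8,3): turn R to N, flip to black, move to (7,3). |black|=5 — REVISIT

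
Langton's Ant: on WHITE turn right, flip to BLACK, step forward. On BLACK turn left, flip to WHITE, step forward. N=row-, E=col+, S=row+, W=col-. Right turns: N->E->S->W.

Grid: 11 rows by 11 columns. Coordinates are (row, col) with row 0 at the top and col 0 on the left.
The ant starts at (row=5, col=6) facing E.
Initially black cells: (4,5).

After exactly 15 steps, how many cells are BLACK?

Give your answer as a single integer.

Answer: 4

Derivation:
Step 1: on WHITE (5,6): turn R to S, flip to black, move to (6,6). |black|=2
Step 2: on WHITE (6,6): turn R to W, flip to black, move to (6,5). |black|=3
Step 3: on WHITE (6,5): turn R to N, flip to black, move to (5,5). |black|=4
Step 4: on WHITE (5,5): turn R to E, flip to black, move to (5,6). |black|=5
Step 5: on BLACK (5,6): turn L to N, flip to white, move to (4,6). |black|=4
Step 6: on WHITE (4,6): turn R to E, flip to black, move to (4,7). |black|=5
Step 7: on WHITE (4,7): turn R to S, flip to black, move to (5,7). |black|=6
Step 8: on WHITE (5,7): turn R to W, flip to black, move to (5,6). |black|=7
Step 9: on WHITE (5,6): turn R to N, flip to black, move to (4,6). |black|=8
Step 10: on BLACK (4,6): turn L to W, flip to white, move to (4,5). |black|=7
Step 11: on BLACK (4,5): turn L to S, flip to white, move to (5,5). |black|=6
Step 12: on BLACK (5,5): turn L to E, flip to white, move to (5,6). |black|=5
Step 13: on BLACK (5,6): turn L to N, flip to white, move to (4,6). |black|=4
Step 14: on WHITE (4,6): turn R to E, flip to black, move to (4,7). |black|=5
Step 15: on BLACK (4,7): turn L to N, flip to white, move to (3,7). |black|=4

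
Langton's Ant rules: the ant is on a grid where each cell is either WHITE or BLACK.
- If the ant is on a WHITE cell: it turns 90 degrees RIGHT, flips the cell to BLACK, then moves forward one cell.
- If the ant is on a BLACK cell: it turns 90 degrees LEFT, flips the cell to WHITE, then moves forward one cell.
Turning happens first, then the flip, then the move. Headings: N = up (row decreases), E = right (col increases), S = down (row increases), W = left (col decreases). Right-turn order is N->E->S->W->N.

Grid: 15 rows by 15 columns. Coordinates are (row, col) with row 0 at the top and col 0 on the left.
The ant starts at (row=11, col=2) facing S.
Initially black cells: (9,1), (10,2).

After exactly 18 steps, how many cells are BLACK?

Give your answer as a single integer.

Answer: 8

Derivation:
Step 1: on WHITE (11,2): turn R to W, flip to black, move to (11,1). |black|=3
Step 2: on WHITE (11,1): turn R to N, flip to black, move to (10,1). |black|=4
Step 3: on WHITE (10,1): turn R to E, flip to black, move to (10,2). |black|=5
Step 4: on BLACK (10,2): turn L to N, flip to white, move to (9,2). |black|=4
Step 5: on WHITE (9,2): turn R to E, flip to black, move to (9,3). |black|=5
Step 6: on WHITE (9,3): turn R to S, flip to black, move to (10,3). |black|=6
Step 7: on WHITE (10,3): turn R to W, flip to black, move to (10,2). |black|=7
Step 8: on WHITE (10,2): turn R to N, flip to black, move to (9,2). |black|=8
Step 9: on BLACK (9,2): turn L to W, flip to white, move to (9,1). |black|=7
Step 10: on BLACK (9,1): turn L to S, flip to white, move to (10,1). |black|=6
Step 11: on BLACK (10,1): turn L to E, flip to white, move to (10,2). |black|=5
Step 12: on BLACK (10,2): turn L to N, flip to white, move to (9,2). |black|=4
Step 13: on WHITE (9,2): turn R to E, flip to black, move to (9,3). |black|=5
Step 14: on BLACK (9,3): turn L to N, flip to white, move to (8,3). |black|=4
Step 15: on WHITE (8,3): turn R to E, flip to black, move to (8,4). |black|=5
Step 16: on WHITE (8,4): turn R to S, flip to black, move to (9,4). |black|=6
Step 17: on WHITE (9,4): turn R to W, flip to black, move to (9,3). |black|=7
Step 18: on WHITE (9,3): turn R to N, flip to black, move to (8,3). |black|=8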